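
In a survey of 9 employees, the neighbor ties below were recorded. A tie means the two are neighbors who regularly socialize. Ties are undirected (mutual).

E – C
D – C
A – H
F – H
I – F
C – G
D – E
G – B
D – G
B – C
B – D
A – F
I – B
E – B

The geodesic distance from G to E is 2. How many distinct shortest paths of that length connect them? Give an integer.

3

The shortest distance is 2. The length-2 paths are: G–D–E; G–B–E; G–C–E.
That gives 3 distinct shortest paths.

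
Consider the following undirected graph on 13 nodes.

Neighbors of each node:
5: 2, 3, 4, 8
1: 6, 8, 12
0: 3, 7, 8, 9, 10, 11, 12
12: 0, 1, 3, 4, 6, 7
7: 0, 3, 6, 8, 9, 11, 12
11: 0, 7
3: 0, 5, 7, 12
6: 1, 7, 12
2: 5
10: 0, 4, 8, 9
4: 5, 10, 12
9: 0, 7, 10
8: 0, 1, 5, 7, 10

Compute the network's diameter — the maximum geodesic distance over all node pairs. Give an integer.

4

Eccentricity of each node (its greatest distance to any other): 0:3, 1:3, 2:4, 3:2, 4:3, 5:3, 6:4, 7:3, 8:2, 9:4, 10:3, 11:4, 12:3.
The maximum eccentricity is 4, realized for instance by the pair 2–9 via 2 – 5 – 8 – 0 – 9. So the diameter is 4.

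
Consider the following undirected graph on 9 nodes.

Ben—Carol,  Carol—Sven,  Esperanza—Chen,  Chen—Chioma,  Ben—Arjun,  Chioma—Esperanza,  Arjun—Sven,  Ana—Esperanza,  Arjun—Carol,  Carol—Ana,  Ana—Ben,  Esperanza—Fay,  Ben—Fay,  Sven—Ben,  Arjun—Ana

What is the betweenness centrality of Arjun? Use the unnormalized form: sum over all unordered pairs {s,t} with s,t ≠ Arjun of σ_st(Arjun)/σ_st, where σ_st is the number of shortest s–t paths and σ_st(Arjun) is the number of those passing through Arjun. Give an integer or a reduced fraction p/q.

Pairs whose geodesics pass through Arjun — Esperanza–Sven: 1/4; Chen–Sven: 1/4; Chioma–Sven: 1/4; Sven–Ana: 1/3.
All other pairs contribute 0.
Summing the contributions gives betweenness(Arjun) = 13/12.

13/12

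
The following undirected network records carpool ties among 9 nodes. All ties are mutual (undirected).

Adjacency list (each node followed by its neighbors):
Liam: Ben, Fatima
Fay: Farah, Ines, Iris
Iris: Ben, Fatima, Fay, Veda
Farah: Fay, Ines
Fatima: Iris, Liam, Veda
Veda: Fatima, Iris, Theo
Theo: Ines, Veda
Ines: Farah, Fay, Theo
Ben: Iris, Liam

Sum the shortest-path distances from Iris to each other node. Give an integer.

Distances from Iris: Ben:1, Farah:2, Fatima:1, Fay:1, Ines:2, Liam:2, Theo:2, Veda:1.
Sum = 1 + 2 + 1 + 1 + 2 + 2 + 2 + 1 = 12.

12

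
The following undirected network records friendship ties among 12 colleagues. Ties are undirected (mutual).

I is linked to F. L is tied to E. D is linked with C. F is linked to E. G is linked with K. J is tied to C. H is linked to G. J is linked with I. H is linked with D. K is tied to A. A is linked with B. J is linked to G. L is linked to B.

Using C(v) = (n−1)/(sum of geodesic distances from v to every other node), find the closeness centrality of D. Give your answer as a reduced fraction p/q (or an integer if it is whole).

11/36

Distances from D: A:4, B:5, C:1, E:5, F:4, G:2, H:1, I:3, J:2, K:3, L:6. Sum = 36.
n = 12, so closeness = 11/36.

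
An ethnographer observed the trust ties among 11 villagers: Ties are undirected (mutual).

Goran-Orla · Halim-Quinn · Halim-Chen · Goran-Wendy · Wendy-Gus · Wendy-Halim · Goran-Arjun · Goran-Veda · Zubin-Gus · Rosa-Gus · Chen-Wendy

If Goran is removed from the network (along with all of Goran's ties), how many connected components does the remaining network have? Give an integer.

4

Without Goran, the remaining ties split the others into: {Chen, Gus, Halim, Quinn, Rosa, Wendy, Zubin}; {Veda}; {Orla}; {Arjun}.
That's 4 separate components.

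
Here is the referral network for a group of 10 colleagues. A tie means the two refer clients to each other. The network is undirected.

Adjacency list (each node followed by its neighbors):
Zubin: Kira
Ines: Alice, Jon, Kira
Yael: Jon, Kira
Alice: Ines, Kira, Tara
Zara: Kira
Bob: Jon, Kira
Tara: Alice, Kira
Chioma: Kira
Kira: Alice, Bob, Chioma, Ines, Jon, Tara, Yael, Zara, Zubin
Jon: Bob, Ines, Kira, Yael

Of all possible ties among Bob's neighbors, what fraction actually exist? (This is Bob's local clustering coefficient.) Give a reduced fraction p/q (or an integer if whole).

1

Bob's neighbors: Jon and Kira (k = 2).
Possible neighbor pairs: C(2,2) = 1. Edges among them: Jon–Kira → e = 1.
Clustering(Bob) = 1/1.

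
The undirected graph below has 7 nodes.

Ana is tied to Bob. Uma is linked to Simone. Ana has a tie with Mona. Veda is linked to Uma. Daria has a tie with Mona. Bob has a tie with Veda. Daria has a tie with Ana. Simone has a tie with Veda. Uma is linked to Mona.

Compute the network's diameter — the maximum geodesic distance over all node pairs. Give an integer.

3

Eccentricity of each node (its greatest distance to any other): Ana:3, Bob:2, Daria:3, Mona:2, Simone:3, Uma:2, Veda:3.
The maximum eccentricity is 3, realized for instance by the pair Daria–Veda via Daria – Mona – Uma – Veda. So the diameter is 3.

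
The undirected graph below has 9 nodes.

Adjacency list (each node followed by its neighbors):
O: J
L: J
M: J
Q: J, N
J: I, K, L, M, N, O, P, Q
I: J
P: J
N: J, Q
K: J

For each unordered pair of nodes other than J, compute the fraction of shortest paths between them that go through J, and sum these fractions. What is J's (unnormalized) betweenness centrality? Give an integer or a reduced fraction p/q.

27

Pairs whose geodesics pass through J — L–K: 1; L–O: 1; L–P: 1; L–Q: 1; L–N: 1; L–M: 1; L–I: 1; K–O: 1; K–P: 1; K–Q: 1; K–N: 1; K–M: 1; K–I: 1; O–P: 1 … (+13 more pairs).
All other pairs contribute 0.
Summing the contributions gives betweenness(J) = 27.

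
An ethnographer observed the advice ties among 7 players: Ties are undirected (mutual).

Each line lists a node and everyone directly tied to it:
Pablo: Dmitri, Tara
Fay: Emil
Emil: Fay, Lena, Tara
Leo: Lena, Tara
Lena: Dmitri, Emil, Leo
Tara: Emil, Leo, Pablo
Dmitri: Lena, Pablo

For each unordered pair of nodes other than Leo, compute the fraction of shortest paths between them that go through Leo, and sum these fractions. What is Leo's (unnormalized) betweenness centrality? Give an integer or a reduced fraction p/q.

Pairs whose geodesics pass through Leo — Tara–Lena: 1/2.
All other pairs contribute 0.
Summing the contributions gives betweenness(Leo) = 1/2.

1/2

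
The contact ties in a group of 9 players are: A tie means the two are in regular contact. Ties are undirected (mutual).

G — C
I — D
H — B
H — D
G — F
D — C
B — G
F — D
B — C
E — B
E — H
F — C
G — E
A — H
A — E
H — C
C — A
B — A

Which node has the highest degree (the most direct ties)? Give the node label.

C

Degrees — A:4, B:5, C:6, D:4, E:4, F:3, G:4, H:5, I:1.
The maximum is 6, attained only by C.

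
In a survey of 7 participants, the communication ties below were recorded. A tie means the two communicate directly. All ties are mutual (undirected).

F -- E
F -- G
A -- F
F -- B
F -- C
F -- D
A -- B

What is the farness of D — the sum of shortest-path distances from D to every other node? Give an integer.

Distances from D: A:2, B:2, C:2, E:2, F:1, G:2.
Sum = 2 + 2 + 2 + 2 + 1 + 2 = 11.

11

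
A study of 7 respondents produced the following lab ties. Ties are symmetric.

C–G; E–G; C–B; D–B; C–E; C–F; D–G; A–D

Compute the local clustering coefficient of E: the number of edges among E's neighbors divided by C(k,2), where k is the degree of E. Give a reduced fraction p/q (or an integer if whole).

1

E's neighbors: C and G (k = 2).
Possible neighbor pairs: C(2,2) = 1. Edges among them: C–G → e = 1.
Clustering(E) = 1/1.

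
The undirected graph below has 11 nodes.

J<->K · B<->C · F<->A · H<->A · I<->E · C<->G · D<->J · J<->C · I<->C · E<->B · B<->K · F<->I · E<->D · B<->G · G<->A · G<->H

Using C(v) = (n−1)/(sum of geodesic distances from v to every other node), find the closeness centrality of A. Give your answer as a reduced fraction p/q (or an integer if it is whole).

5/11

Distances from A: B:2, C:2, D:4, E:3, F:1, G:1, H:1, I:2, J:3, K:3. Sum = 22.
n = 11, so closeness = 10/22 = 5/11.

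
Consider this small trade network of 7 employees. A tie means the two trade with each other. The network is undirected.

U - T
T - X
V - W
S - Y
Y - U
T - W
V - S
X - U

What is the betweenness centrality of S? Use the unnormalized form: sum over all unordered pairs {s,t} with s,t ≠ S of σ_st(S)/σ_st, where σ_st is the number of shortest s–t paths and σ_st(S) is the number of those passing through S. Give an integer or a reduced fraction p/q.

Pairs whose geodesics pass through S — V–U: 1/2; V–Y: 1; W–Y: 1/2.
All other pairs contribute 0.
Summing the contributions gives betweenness(S) = 2.

2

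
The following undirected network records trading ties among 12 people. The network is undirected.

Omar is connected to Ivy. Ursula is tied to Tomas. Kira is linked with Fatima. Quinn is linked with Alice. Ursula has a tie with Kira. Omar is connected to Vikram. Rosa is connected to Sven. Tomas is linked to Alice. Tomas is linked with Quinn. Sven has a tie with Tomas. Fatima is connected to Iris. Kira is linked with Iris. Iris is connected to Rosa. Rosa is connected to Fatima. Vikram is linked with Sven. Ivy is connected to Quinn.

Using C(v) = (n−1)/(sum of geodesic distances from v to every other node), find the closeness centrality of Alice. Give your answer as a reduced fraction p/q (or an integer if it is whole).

11/28

Distances from Alice: Fatima:4, Iris:4, Ivy:2, Kira:3, Omar:3, Quinn:1, Rosa:3, Sven:2, Tomas:1, Ursula:2, Vikram:3. Sum = 28.
n = 12, so closeness = 11/28.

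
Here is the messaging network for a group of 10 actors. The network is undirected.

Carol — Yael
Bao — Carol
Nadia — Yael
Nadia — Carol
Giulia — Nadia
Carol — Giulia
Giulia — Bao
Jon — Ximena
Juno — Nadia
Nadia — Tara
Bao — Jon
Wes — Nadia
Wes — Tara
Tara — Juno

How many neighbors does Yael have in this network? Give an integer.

2

Yael is directly tied to Carol and Nadia. That is 2 neighbors, so the degree of Yael is 2.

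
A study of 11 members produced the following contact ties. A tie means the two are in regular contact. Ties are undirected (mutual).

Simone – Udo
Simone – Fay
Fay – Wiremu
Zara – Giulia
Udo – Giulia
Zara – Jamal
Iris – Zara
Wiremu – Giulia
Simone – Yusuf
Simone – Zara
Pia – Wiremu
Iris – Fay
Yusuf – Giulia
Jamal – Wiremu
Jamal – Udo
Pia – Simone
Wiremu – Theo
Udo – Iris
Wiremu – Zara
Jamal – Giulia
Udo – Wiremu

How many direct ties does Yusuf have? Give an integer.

Yusuf is directly tied to Giulia and Simone. That is 2 neighbors, so the degree of Yusuf is 2.

2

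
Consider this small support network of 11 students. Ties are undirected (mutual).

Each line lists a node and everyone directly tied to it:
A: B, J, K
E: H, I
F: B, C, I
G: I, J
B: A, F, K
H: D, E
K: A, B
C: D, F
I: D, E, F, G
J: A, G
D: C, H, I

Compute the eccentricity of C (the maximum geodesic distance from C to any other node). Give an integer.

4

Distances from C: A:3, B:2, D:1, E:3, F:1, G:3, H:2, I:2, J:4, K:3.
The largest is 4 (to J), so the eccentricity of C is 4.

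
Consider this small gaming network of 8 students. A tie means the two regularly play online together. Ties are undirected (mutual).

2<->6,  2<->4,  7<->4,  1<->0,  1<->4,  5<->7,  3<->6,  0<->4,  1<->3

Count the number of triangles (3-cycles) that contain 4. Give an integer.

4's neighbors: 0, 1, 2, and 7.
Neighbor pairs that are themselves tied: 4–0–1. Each forms one triangle with 4, for 1 in total.

1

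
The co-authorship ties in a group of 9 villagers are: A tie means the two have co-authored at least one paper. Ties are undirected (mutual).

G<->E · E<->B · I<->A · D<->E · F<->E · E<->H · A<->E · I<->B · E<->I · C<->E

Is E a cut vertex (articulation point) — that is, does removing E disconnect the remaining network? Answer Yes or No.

Yes

Removing E leaves {D} with no path to {A, B, and I}, so the network splits into 6 components. E is a cut vertex.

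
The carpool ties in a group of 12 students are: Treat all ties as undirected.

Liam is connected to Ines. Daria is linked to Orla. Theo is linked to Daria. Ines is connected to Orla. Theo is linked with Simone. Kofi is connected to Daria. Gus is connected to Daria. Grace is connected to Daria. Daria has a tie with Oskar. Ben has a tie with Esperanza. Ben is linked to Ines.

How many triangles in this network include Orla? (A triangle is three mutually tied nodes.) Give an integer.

0

Orla's neighbors are Daria and Ines, but none of them are tied to each other, so no triangle contains Orla.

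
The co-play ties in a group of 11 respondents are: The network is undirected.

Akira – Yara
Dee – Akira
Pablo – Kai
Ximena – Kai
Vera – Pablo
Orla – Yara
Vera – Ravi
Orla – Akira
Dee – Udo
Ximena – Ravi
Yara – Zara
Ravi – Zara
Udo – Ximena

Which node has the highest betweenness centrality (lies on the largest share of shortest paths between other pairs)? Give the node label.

Ravi

Unnormalized betweenness of each node: Akira:6, Dee:13/2, Kai:7/2, Orla:0, Pablo:1, Ravi:33/2, Udo:17/2, Vera:9/2, Ximena:29/2, Yara:19/2, Zara:23/2.
Ravi has the largest value, 33/2, making it the main broker — the node through which the most shortest paths run.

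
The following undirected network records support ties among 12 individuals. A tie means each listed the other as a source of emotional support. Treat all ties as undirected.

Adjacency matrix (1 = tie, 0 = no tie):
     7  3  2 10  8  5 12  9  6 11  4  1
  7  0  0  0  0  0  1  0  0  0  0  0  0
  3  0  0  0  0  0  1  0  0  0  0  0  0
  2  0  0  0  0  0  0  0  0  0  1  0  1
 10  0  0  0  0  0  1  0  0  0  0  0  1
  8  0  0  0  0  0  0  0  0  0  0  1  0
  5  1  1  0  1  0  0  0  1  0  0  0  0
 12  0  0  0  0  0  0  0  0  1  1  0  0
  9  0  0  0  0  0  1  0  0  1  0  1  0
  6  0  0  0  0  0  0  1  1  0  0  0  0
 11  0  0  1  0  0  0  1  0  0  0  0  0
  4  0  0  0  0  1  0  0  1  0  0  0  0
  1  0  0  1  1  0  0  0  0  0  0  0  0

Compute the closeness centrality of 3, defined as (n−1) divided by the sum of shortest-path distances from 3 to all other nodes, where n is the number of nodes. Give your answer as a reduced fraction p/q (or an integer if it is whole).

1/3

Distances from 3: 1:3, 2:4, 4:3, 5:1, 6:3, 7:2, 8:4, 9:2, 10:2, 11:5, 12:4. Sum = 33.
n = 12, so closeness = 11/33 = 1/3.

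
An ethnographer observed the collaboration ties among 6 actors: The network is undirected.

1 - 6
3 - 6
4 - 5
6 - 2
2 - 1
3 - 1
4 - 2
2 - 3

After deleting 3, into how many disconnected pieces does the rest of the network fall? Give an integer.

3's neighbors (1, 2, and 6) remain reachable from one another through other ties, so the rest of the network stays in one piece.

1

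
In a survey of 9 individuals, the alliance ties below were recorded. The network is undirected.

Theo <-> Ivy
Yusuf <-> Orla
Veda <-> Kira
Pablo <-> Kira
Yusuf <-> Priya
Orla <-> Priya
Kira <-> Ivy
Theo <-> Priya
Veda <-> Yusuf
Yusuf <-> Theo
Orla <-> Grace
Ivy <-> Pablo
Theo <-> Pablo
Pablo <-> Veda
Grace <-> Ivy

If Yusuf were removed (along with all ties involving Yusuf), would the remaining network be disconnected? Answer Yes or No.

Even without Yusuf, every remaining node can still reach every other (the residual graph is connected), so Yusuf is not a cut vertex.

No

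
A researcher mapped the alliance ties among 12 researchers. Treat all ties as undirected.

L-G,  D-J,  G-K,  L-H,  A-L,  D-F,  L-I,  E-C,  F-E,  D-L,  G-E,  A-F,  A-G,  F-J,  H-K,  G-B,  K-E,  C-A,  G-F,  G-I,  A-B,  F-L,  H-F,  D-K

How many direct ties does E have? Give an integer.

E is directly tied to C, F, G, and K. That is 4 neighbors, so the degree of E is 4.

4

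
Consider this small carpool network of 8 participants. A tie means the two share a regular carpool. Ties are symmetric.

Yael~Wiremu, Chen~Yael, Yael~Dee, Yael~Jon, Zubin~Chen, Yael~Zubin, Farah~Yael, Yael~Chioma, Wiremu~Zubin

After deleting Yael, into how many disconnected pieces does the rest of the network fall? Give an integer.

5

Without Yael, the remaining ties split the others into: {Dee}; {Jon}; {Chen, Wiremu, Zubin}; {Chioma}; {Farah}.
That's 5 separate components.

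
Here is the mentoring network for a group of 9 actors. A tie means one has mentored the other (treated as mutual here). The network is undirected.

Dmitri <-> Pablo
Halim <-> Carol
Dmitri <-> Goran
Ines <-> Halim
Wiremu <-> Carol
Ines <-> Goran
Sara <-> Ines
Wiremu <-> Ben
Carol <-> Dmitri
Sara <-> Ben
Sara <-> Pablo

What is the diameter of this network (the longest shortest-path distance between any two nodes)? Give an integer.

3

Eccentricity of each node (its greatest distance to any other): Ben:3, Carol:3, Dmitri:3, Goran:3, Halim:3, Ines:3, Pablo:3, Sara:3, Wiremu:3.
The maximum eccentricity is 3, realized for instance by the pair Dmitri–Ben via Dmitri – Pablo – Sara – Ben. So the diameter is 3.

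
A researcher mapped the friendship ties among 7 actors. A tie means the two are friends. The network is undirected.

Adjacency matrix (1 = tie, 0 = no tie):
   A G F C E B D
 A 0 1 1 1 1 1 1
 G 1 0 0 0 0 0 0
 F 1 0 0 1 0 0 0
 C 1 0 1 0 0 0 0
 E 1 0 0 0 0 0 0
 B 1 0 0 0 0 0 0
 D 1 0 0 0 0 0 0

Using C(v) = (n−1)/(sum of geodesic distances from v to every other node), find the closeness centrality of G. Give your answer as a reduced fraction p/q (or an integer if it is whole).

Distances from G: A:1, B:2, C:2, D:2, E:2, F:2. Sum = 11.
n = 7, so closeness = 6/11.

6/11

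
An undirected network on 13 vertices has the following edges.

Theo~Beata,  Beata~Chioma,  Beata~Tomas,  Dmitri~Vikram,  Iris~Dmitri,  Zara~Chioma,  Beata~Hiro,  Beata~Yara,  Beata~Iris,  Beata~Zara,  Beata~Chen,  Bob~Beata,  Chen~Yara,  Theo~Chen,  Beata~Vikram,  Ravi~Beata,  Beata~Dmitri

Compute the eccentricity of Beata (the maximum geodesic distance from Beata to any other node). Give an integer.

1

Distances from Beata: Bob:1, Chen:1, Chioma:1, Dmitri:1, Hiro:1, Iris:1, Ravi:1, Theo:1, Tomas:1, Vikram:1, Yara:1, Zara:1.
The largest is 1 (to Ravi, Iris, Theo, Yara, Chioma, Hiro, Tomas, Zara, Vikram, Chen, Dmitri, and Bob), so the eccentricity of Beata is 1.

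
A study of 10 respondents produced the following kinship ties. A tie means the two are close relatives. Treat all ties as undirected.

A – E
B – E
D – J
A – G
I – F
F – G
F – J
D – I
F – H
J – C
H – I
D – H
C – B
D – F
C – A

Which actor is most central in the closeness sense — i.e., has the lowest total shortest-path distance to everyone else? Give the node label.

F

Farness (sum of distances to all others) for each node — A:18, B:23, C:17, D:18, E:24, F:15, G:17, H:21, I:21, J:16.
The smallest farness is 15, for F, so F has the highest closeness.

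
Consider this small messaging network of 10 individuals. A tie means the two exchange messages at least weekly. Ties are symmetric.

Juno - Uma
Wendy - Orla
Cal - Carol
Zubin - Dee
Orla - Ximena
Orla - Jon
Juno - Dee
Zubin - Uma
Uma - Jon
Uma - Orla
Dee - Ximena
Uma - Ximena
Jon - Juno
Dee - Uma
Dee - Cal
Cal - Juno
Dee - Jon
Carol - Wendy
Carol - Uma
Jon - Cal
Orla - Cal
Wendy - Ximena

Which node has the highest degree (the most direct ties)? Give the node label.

Degrees — Cal:5, Carol:3, Dee:6, Jon:5, Juno:4, Orla:5, Uma:7, Wendy:3, Ximena:4, Zubin:2.
The maximum is 7, attained only by Uma.

Uma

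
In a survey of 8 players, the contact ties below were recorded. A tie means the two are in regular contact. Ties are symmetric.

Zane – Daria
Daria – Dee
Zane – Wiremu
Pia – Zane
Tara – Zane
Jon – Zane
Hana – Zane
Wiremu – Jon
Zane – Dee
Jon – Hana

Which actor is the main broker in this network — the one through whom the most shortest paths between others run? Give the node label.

Zane

Unnormalized betweenness of each node: Daria:0, Dee:0, Hana:0, Jon:1/2, Pia:0, Tara:0, Wiremu:0, Zane:35/2.
Zane has the largest value, 35/2, making it the main broker — the node through which the most shortest paths run.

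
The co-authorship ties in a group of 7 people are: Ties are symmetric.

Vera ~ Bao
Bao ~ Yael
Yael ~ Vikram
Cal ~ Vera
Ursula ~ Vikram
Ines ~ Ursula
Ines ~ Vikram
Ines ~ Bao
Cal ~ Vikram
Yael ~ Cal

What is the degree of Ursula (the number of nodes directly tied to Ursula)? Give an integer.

2

Ursula is directly tied to Ines and Vikram. That is 2 neighbors, so the degree of Ursula is 2.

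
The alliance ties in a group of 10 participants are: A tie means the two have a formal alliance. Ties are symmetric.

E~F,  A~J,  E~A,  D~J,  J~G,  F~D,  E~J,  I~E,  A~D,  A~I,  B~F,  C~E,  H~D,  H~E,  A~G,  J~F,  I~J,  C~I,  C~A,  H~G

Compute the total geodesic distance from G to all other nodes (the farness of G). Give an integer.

Distances from G: A:1, B:3, C:2, D:2, E:2, F:2, H:1, I:2, J:1.
Sum = 1 + 3 + 2 + 2 + 2 + 2 + 1 + 2 + 1 = 16.

16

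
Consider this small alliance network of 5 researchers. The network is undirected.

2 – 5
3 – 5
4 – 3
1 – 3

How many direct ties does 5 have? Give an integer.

5 is directly tied to 2 and 3. That is 2 neighbors, so the degree of 5 is 2.

2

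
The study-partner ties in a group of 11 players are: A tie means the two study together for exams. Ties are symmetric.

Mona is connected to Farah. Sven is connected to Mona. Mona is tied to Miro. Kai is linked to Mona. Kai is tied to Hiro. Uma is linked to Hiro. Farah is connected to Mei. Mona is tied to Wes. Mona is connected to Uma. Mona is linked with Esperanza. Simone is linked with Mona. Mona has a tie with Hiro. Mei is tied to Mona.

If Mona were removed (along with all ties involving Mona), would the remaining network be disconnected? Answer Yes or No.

Yes

Removing Mona leaves {Hiro, Kai, and Uma} with no path to {Miro}, so the network splits into 7 components. Mona is a cut vertex.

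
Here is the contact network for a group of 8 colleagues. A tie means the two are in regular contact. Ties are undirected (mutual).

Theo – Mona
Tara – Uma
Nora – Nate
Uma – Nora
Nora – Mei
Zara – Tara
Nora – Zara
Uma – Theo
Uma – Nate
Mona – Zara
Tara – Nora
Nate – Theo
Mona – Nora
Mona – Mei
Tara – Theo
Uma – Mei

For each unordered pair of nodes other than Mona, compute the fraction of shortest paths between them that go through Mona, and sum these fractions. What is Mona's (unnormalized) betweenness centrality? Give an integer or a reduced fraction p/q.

7/4

Pairs whose geodesics pass through Mona — Theo–Zara: 1/2; Theo–Mei: 1/2; Theo–Nora: 1/4; Zara–Mei: 1/2.
All other pairs contribute 0.
Summing the contributions gives betweenness(Mona) = 7/4.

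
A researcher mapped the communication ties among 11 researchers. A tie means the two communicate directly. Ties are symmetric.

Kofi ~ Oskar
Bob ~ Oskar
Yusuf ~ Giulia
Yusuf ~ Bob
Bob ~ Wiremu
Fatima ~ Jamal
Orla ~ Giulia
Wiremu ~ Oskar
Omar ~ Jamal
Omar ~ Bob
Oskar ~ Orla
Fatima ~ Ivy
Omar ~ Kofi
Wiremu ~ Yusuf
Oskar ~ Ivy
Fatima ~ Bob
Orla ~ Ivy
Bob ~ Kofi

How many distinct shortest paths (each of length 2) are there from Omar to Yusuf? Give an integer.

The shortest distance is 2, and the only length-2 path is Omar–Bob–Yusuf. So there is exactly 1 shortest path.

1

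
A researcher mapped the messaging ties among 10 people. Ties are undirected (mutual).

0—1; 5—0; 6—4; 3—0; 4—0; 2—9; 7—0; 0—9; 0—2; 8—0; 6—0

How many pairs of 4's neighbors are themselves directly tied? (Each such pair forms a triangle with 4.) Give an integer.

1

4's neighbors: 0 and 6.
Neighbor pairs that are themselves tied: 4–0–6. Each forms one triangle with 4, for 1 in total.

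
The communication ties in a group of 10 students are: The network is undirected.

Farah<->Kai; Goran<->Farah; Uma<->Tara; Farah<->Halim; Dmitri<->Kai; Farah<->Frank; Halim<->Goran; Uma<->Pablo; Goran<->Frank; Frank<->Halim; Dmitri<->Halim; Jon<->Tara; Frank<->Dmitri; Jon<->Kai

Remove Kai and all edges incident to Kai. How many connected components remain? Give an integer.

2

Without Kai, the remaining ties split the others into: {Jon, Pablo, Tara, Uma}; {Dmitri, Farah, Frank, Goran, Halim}.
That's 2 separate components.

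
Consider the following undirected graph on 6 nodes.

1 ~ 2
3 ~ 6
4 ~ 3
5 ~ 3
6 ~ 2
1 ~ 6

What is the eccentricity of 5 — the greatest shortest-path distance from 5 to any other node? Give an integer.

Distances from 5: 1:3, 2:3, 3:1, 4:2, 6:2.
The largest is 3 (to 1 and 2), so the eccentricity of 5 is 3.

3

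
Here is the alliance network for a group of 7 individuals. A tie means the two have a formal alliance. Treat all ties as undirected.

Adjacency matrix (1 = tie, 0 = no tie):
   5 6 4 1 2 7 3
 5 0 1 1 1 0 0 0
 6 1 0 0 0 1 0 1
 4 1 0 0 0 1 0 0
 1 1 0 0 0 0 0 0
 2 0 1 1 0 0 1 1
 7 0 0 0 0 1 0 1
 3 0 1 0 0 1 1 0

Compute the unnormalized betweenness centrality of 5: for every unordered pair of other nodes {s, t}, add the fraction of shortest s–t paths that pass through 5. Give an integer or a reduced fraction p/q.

11/2

Pairs whose geodesics pass through 5 — 6–4: 1/2; 6–1: 1; 4–1: 1; 1–2: 2/2; 1–7: 3/3; 1–3: 1.
All other pairs contribute 0.
Summing the contributions gives betweenness(5) = 11/2.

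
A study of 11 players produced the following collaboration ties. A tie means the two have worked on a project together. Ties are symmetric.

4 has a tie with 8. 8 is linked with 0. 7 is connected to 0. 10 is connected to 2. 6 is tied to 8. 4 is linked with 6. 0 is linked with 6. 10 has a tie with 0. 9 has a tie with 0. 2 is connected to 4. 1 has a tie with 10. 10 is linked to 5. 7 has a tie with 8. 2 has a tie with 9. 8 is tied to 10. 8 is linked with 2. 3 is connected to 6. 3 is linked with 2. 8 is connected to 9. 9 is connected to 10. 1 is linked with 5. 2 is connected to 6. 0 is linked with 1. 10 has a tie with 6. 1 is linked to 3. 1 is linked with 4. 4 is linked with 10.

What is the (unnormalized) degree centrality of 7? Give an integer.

7 is directly tied to 0 and 8. That is 2 neighbors, so the degree of 7 is 2.

2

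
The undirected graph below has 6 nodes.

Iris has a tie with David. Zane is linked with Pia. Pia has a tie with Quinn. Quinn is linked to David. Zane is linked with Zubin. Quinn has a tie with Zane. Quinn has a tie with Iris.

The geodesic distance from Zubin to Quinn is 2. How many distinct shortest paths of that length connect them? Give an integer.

1

The shortest distance is 2, and the only length-2 path is Zubin–Zane–Quinn. So there is exactly 1 shortest path.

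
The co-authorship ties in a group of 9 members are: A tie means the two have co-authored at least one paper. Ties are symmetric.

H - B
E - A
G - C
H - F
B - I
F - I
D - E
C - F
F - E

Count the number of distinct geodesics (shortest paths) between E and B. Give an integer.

The shortest distance is 3. The length-3 paths are: E–F–H–B; E–F–I–B.
That gives 2 distinct shortest paths.

2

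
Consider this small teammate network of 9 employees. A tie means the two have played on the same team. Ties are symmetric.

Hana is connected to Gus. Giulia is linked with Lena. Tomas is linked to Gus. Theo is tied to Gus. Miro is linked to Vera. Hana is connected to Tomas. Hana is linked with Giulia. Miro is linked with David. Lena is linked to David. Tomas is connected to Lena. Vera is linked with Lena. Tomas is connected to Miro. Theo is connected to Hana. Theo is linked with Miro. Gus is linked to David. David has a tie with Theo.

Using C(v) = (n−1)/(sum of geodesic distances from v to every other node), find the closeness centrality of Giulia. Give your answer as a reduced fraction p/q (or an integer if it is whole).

8/15

Distances from Giulia: David:2, Gus:2, Hana:1, Lena:1, Miro:3, Theo:2, Tomas:2, Vera:2. Sum = 15.
n = 9, so closeness = 8/15.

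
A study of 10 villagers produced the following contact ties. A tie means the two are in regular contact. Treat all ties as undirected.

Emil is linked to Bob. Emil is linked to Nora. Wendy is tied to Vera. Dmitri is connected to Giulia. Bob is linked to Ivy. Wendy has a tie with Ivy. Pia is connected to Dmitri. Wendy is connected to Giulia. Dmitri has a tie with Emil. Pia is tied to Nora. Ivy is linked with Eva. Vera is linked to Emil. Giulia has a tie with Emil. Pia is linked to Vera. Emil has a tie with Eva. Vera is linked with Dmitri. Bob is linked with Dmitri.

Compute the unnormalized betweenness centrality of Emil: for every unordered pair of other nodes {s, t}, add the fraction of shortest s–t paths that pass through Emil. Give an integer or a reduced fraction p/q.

Pairs whose geodesics pass through Emil — Eva–Pia: 3/3; Eva–Giulia: 1; Eva–Nora: 1; Eva–Dmitri: 1; Eva–Vera: 1; Eva–Bob: 1/2; Ivy–Nora: 2/2; Giulia–Nora: 1; Giulia–Vera: 1/3; Giulia–Bob: 1/2; Nora–Dmitri: 1/2; Nora–Vera: 1/2; Nora–Wendy: 2/3; Nora–Bob: 1 … (+1 more pairs).
All other pairs contribute 0.
Summing the contributions gives betweenness(Emil) = 23/2.

23/2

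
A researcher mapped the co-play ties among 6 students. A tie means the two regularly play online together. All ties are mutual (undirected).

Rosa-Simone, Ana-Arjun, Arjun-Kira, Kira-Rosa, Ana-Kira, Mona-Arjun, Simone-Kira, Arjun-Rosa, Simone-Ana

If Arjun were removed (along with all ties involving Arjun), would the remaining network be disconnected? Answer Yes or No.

Removing Arjun leaves {Ana, Kira, Rosa, and Simone} with no path to {Mona}, so the network splits into 2 components. Arjun is a cut vertex.

Yes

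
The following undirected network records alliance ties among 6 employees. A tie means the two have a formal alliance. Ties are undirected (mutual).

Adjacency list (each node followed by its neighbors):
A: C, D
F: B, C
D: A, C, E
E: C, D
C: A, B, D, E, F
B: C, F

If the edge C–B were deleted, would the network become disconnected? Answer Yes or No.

Even without that edge, C still reaches B via C – F – B, so the network stays connected. Not a bridge.

No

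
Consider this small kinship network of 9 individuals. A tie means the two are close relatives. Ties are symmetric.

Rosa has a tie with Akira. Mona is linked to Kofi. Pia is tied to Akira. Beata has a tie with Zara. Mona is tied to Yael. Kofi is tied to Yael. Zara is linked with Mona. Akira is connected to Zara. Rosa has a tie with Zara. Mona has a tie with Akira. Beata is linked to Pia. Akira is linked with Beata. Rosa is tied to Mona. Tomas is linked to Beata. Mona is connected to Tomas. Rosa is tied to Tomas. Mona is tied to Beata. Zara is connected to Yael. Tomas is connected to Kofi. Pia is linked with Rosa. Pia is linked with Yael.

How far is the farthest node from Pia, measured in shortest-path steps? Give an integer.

2

Distances from Pia: Akira:1, Beata:1, Kofi:2, Mona:2, Rosa:1, Tomas:2, Yael:1, Zara:2.
The largest is 2 (to Mona, Zara, Tomas, and Kofi), so the eccentricity of Pia is 2.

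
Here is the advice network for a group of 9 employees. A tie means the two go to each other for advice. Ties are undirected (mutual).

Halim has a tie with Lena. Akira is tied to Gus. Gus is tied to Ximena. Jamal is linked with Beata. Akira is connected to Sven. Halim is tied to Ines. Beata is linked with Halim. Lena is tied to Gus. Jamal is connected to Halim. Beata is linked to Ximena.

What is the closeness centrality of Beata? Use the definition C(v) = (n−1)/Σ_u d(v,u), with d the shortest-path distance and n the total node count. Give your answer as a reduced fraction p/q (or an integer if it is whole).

1/2

Distances from Beata: Akira:3, Gus:2, Halim:1, Ines:2, Jamal:1, Lena:2, Sven:4, Ximena:1. Sum = 16.
n = 9, so closeness = 8/16 = 1/2.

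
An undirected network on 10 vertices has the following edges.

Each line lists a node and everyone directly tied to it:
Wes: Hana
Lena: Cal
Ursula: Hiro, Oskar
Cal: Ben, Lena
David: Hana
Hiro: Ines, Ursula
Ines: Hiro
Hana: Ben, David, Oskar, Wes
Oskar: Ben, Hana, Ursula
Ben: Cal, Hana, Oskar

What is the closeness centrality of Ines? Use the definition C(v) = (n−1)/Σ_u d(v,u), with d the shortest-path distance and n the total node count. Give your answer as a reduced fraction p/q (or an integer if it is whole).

Distances from Ines: Ben:4, Cal:5, David:5, Hana:4, Hiro:1, Lena:6, Oskar:3, Ursula:2, Wes:5. Sum = 35.
n = 10, so closeness = 9/35.

9/35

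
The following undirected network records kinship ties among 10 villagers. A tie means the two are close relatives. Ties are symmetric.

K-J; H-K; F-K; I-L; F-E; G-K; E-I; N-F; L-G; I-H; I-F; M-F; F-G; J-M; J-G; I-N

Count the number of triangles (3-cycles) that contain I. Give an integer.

2

I's neighbors: E, F, H, L, and N.
Neighbor pairs that are themselves tied: I–E–F; I–F–N. Each forms one triangle with I, for 2 in total.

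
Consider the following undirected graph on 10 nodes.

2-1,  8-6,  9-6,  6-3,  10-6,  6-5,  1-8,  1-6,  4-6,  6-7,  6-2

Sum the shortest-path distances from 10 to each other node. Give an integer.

Distances from 10: 1:2, 2:2, 3:2, 4:2, 5:2, 6:1, 7:2, 8:2, 9:2.
Sum = 2 + 2 + 2 + 2 + 2 + 1 + 2 + 2 + 2 = 17.

17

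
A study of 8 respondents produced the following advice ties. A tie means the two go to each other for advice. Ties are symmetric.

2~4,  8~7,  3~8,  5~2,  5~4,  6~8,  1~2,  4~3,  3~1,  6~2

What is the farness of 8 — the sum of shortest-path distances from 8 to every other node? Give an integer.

Distances from 8: 1:2, 2:2, 3:1, 4:2, 5:3, 6:1, 7:1.
Sum = 2 + 2 + 1 + 2 + 3 + 1 + 1 = 12.

12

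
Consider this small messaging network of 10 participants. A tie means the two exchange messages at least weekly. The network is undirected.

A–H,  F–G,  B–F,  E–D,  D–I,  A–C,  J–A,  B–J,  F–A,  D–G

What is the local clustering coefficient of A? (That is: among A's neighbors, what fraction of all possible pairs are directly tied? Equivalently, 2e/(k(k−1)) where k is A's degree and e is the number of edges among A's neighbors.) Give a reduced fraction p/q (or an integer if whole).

0

A's neighbors: C, F, H, and J (k = 4).
Possible neighbor pairs: C(4,2) = 6. Edges among them: none → e = 0.
Clustering(A) = 0/6 = 0.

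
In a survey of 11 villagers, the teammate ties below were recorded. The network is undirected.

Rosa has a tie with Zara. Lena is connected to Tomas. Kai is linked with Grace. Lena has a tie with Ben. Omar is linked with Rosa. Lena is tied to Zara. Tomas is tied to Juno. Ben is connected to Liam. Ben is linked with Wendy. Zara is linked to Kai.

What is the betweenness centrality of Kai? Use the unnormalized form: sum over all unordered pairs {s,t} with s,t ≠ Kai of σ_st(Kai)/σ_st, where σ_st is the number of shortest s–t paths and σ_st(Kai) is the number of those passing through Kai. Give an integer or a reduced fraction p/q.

Pairs whose geodesics pass through Kai — Lena–Grace: 1; Rosa–Grace: 1; Ben–Grace: 1; Omar–Grace: 1; Wendy–Grace: 1; Tomas–Grace: 1; Liam–Grace: 1; Grace–Zara: 1; Grace–Juno: 1.
All other pairs contribute 0.
Summing the contributions gives betweenness(Kai) = 9.

9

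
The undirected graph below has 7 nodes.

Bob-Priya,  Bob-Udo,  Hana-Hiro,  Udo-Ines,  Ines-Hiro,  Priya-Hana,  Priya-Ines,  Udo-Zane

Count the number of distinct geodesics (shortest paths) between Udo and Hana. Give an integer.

The shortest distance is 3. The length-3 paths are: Udo–Ines–Priya–Hana; Udo–Bob–Priya–Hana; Udo–Ines–Hiro–Hana.
That gives 3 distinct shortest paths.

3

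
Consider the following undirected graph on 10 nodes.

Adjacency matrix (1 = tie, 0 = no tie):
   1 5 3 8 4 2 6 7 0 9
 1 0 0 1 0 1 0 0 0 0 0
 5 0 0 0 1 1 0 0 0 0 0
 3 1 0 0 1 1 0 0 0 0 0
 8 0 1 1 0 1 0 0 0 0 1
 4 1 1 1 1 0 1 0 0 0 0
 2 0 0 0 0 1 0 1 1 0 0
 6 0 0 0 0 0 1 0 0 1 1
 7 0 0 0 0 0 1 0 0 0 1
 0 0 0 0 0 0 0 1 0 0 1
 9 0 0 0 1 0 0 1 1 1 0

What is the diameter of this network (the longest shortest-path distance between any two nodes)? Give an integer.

Eccentricity of each node (its greatest distance to any other): 0:4, 1:4, 2:2, 3:3, 4:3, 5:3, 6:3, 7:3, 8:2, 9:3.
The maximum eccentricity is 4, realized for instance by the pair 1–0 via 1 – 3 – 8 – 9 – 0. So the diameter is 4.

4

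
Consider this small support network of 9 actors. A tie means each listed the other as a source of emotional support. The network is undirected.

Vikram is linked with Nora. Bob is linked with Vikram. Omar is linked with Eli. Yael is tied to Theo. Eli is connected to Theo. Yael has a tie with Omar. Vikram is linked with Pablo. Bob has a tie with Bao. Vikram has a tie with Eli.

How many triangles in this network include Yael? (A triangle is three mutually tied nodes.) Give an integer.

0

Yael's neighbors are Omar and Theo, but none of them are tied to each other, so no triangle contains Yael.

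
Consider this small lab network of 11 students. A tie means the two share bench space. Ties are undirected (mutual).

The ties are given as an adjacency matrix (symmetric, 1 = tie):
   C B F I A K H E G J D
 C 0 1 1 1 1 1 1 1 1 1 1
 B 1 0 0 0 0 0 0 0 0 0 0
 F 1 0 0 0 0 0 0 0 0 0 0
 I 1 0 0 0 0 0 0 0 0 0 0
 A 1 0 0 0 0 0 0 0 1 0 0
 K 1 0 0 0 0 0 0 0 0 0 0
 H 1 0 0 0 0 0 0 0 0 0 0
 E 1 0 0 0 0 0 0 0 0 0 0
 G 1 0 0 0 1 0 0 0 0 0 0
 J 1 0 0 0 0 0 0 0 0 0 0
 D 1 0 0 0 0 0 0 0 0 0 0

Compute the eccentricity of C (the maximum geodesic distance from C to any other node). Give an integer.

Distances from C: A:1, B:1, D:1, E:1, F:1, G:1, H:1, I:1, J:1, K:1.
The largest is 1 (to B, F, I, A, K, H, E, G, J, and D), so the eccentricity of C is 1.

1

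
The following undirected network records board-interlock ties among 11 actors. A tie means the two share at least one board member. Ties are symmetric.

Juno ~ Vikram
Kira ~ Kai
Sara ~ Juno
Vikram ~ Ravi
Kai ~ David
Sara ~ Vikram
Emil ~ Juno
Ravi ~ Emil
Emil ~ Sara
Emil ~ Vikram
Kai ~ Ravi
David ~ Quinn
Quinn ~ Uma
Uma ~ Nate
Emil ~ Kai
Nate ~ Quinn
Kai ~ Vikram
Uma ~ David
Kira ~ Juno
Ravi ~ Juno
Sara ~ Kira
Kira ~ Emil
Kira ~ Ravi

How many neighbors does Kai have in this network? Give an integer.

5

Kai is directly tied to David, Emil, Kira, Ravi, and Vikram. That is 5 neighbors, so the degree of Kai is 5.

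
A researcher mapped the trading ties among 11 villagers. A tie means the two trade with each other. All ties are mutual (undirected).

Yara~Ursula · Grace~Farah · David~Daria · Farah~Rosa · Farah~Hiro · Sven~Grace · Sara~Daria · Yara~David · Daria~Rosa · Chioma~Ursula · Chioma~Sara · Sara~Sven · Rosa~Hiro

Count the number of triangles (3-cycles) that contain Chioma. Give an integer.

Chioma's neighbors are Sara and Ursula, but none of them are tied to each other, so no triangle contains Chioma.

0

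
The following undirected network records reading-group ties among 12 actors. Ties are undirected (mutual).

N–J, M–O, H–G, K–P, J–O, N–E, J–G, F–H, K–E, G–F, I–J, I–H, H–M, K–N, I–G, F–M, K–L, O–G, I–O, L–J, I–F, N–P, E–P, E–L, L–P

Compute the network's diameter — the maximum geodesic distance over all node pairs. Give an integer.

4

Eccentricity of each node (its greatest distance to any other): E:4, F:4, G:3, H:4, I:3, J:2, K:4, L:3, M:4, N:3, O:3, P:4.
The maximum eccentricity is 4, realized for instance by the pair K–M via K – L – J – O – M. So the diameter is 4.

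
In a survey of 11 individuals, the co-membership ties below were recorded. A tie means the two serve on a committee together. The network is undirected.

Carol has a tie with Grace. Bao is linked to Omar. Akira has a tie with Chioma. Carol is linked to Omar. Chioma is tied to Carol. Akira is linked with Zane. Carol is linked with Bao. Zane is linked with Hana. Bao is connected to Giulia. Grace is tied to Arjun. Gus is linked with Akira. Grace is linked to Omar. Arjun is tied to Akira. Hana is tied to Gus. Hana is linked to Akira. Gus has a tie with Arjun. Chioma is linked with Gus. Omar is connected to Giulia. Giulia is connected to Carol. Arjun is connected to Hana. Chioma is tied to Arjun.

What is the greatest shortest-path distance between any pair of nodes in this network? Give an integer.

4

Eccentricity of each node (its greatest distance to any other): Akira:3, Arjun:3, Bao:4, Carol:3, Chioma:2, Giulia:4, Grace:3, Gus:3, Hana:4, Omar:4, Zane:4.
The maximum eccentricity is 4, realized for instance by the pair Zane–Omar via Zane – Akira – Chioma – Carol – Omar. So the diameter is 4.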